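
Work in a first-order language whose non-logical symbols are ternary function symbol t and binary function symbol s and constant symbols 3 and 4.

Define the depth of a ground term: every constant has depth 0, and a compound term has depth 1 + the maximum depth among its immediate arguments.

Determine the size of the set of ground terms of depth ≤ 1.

Write N_k for the number of ground terms of depth ≤ k. A term of depth ≤ k is either a constant or a function symbol applied to arguments of depth ≤ k−1, so N_k = 2 + N_{k-1}^3 + N_{k-1}^2.
N_0 = 2
N_1 = 2 + 2^3 + 2^2 = 14

14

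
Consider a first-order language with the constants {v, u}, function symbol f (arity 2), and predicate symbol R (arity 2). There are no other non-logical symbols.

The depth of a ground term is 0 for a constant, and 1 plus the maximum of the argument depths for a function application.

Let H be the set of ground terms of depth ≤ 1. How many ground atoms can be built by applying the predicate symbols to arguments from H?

First count ground terms of depth ≤ 1.
Let N_k count ground terms of depth at most k. Each non-constant term of depth ≤ k is some function symbol applied to depth-≤(k−1) arguments, giving N_k = 2 + N_{k-1}^2.
N_0 = 2
N_1 = 2 + 2^2 = 6
So |H| = 6.
For each predicate symbol, the number of ground atoms is |H| raised to its arity; summing:
  R: 6^2 = 36
Total ground atoms: 36.

36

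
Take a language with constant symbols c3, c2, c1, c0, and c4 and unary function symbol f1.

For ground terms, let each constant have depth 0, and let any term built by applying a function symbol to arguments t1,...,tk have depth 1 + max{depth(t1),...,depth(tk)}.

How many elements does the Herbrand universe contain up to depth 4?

25

Count level by level. With function symbols f1/1, the terms of depth ≤ k are the 5 constants together with each function applied to depth-≤(k−1) tuples, so N_k = 5 + N_{k-1}.
N_0 = 5
N_1 = 5 + 5 = 10
N_2 = 5 + 10 = 15
N_3 = 5 + 15 = 20
N_4 = 5 + 20 = 25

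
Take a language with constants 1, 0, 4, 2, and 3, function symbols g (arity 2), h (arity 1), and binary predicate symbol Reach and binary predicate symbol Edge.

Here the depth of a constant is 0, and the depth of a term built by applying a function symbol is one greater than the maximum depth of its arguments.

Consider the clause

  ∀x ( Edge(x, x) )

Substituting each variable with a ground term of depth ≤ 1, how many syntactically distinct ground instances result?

Ground terms of depth ≤ 1:
  If N_k denotes the number of depth-≤k ground terms, the 5 constants give N_0 = 5, and each function symbol of arity r contributes N_{k-1}^r new terms at level k: N_k = 5 + N_{k-1}^2 + N_{k-1}.
  N_0 = 5
  N_1 = 5 + 5^2 + 5 = 35
So there are 35 ground terms available for substitution.
The clause has 1 distinct variable (x), which appears in the body. In the free term algebra distinct substitutions yield syntactically distinct ground instances.
Number of ground instances = 35.

35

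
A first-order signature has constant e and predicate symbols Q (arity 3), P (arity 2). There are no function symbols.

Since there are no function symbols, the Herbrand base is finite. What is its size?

2

With no function symbols, the Herbrand universe is just the 1 constant.
Ground atoms per predicate: Q: 1^3 = 1, P: 1^2 = 1.
Herbrand base size = 1 + 1 = 2.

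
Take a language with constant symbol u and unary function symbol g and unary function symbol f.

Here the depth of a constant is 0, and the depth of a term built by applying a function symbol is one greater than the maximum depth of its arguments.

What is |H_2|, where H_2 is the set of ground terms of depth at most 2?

Count level by level. With function symbols g/1, f/1, the terms of depth ≤ k are the 1 constant together with each function applied to depth-≤(k−1) tuples, so N_k = 1 + N_{k-1} + N_{k-1}.
N_0 = 1
N_1 = 1 + 1 + 1 = 3
N_2 = 1 + 3 + 3 = 7
Explicitly: u, g(u), g(g(u)), g(f(u)), f(u), f(g(u)), f(f(u)).

7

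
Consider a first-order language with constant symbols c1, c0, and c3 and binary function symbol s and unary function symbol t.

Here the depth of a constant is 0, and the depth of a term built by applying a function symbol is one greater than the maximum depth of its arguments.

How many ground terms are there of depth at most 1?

15

Count level by level. With function symbols s/2, t/1, the terms of depth ≤ k are the 3 constants together with each function applied to depth-≤(k−1) tuples, so N_k = 3 + N_{k-1}^2 + N_{k-1}.
N_0 = 3
N_1 = 3 + 3^2 + 3 = 15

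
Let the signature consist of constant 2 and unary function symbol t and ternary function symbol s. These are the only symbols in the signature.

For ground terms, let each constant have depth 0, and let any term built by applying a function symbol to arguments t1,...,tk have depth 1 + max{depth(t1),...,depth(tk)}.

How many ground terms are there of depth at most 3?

29823

Let N_k count ground terms of depth at most k. Each non-constant term of depth ≤ k is some function symbol applied to depth-≤(k−1) arguments, giving N_k = 1 + N_{k-1} + N_{k-1}^3.
N_0 = 1
N_1 = 1 + 1 + 1^3 = 3
N_2 = 1 + 3 + 3^3 = 31
N_3 = 1 + 31 + 31^3 = 29823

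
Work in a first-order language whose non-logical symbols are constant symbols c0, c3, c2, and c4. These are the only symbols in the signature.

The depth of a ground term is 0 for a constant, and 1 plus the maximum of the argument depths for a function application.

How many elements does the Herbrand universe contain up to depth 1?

4

With no function symbols every ground term is a constant, so there are exactly 4 ground terms at every depth bound.
N_0 = 4
N_1 = 4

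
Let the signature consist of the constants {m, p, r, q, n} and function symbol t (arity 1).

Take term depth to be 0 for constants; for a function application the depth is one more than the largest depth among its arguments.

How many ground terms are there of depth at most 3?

Write N_k for the number of ground terms of depth ≤ k. A term of depth ≤ k is either a constant or a function symbol applied to arguments of depth ≤ k−1, so N_k = 5 + N_{k-1}.
N_0 = 5
N_1 = 5 + 5 = 10
N_2 = 5 + 10 = 15
N_3 = 5 + 15 = 20

20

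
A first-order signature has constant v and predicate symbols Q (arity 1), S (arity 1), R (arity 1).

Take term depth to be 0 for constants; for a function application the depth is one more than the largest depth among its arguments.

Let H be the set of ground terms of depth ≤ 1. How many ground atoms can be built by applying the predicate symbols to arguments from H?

First count ground terms of depth ≤ 1.
With no function symbols every ground term is a constant, so there is exactly 1 ground term at every depth bound.
N_0 = 1
N_1 = 1
Explicitly: v.
So |H| = 1.
Each predicate of arity r yields |H|^r ground atoms (one per choice of an r-tuple from H):
  Q: 1;  S: 1;  R: 1
Total ground atoms: 1 + 1 + 1 = 3.

3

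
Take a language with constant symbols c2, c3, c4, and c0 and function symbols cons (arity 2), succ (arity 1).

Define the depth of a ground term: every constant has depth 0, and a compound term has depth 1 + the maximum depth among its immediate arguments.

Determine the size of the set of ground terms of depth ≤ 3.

365424

Count level by level. With function symbols cons/2, succ/1, the terms of depth ≤ k are the 4 constants together with each function applied to depth-≤(k−1) tuples, so N_k = 4 + N_{k-1}^2 + N_{k-1}.
N_0 = 4
N_1 = 4 + 4^2 + 4 = 24
N_2 = 4 + 24^2 + 24 = 604
N_3 = 4 + 604^2 + 604 = 365424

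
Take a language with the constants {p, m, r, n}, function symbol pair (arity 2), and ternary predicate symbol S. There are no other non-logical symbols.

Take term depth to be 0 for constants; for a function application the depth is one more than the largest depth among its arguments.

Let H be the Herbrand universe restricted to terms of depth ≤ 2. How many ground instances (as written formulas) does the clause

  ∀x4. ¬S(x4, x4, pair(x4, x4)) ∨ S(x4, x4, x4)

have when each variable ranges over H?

404

Ground terms of depth ≤ 2:
  Write N_k for the number of ground terms of depth ≤ k. A term of depth ≤ k is either a constant or a function symbol applied to arguments of depth ≤ k−1, so N_k = 4 + N_{k-1}^2.
  N_0 = 4
  N_1 = 4 + 4^2 = 20
  N_2 = 4 + 20^2 = 404
So there are 404 ground terms available for substitution.
The variable x4 ranges independently over the available ground terms, and distinct assignments produce distinct instances.
Number of ground instances = 404.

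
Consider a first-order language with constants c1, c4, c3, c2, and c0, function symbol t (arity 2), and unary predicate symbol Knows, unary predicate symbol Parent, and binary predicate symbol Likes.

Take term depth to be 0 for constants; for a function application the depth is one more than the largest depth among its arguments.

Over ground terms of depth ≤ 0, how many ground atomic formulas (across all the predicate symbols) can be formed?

35

First count ground terms of depth ≤ 0.
Count level by level. With function symbols t/2, the terms of depth ≤ k are the 5 constants together with each function applied to depth-≤(k−1) tuples, so N_k = 5 + N_{k-1}^2.
N_0 = 5
Explicitly: c1, c4, c3, c2, c0.
So |H| = 5.
For each predicate symbol, the number of ground atoms is |H| raised to its arity; summing:
  Knows: 5;  Parent: 5;  Likes: 5^2 = 25
Total ground atoms: 5 + 5 + 25 = 35.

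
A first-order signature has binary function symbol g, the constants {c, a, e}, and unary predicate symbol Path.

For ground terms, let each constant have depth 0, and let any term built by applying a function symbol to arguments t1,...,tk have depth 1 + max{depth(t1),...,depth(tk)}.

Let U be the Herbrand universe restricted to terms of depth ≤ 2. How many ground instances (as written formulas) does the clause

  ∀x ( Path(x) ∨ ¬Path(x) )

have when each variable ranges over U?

147

Ground terms of depth ≤ 2:
  Let N_k = |{terms of depth ≤ k}|. Then N_0 = 3 and N_k = 3 + N_{k-1}^2 for k ≥ 1 (one summand per function symbol, arity giving the exponent).
  N_0 = 3
  N_1 = 3 + 3^2 = 12
  N_2 = 3 + 12^2 = 147
So there are 147 ground terms available for substitution.
The variable x ranges independently over the available ground terms, and distinct assignments produce distinct instances.
Number of ground instances = 147.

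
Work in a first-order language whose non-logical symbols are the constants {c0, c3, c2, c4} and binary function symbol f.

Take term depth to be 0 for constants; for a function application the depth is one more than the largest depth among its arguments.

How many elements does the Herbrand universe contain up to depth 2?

Let N_k count ground terms of depth at most k. Each non-constant term of depth ≤ k is some function symbol applied to depth-≤(k−1) arguments, giving N_k = 4 + N_{k-1}^2.
N_0 = 4
N_1 = 4 + 4^2 = 20
N_2 = 4 + 20^2 = 404

404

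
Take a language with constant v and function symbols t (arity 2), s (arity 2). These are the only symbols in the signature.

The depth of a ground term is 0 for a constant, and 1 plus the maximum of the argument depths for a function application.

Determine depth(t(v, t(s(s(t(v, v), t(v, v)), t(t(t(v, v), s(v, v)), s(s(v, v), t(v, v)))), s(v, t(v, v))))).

depth(t(v, v)) = 1 + max(0, 0) = 1
depth(s(t(v, v), t(v, v))) = 1 + max(1, 1) = 2
depth(s(v, v)) = 1 + max(0, 0) = 1
depth(t(t(v, v), s(v, v))) = 1 + max(1, 1) = 2
depth(s(s(v, v), t(v, v))) = 1 + max(1, 1) = 2
depth(t(t(t(v, v), s(v, v)), s(s(v, v), t(v, v)))) = 1 + max(2, 2) = 3
depth(s(s(t(v, v), t(v, v)), t(t(t(v, v), s(v, v)), s(s(v, v), t(v, v))))) = 1 + max(2, 3) = 4
depth(s(v, t(v, v))) = 1 + max(0, 1) = 2
depth(t(s(s(t(v, v), t(v, v)), t(t(t(v, v), s(v, v)), s(s(v, v), t(v, v)))), s(v, t(v, v)))) = 1 + max(4, 2) = 5
depth(t(v, t(s(s(t(v, v), t(v, v)), t(t(t(v, v), s(v, v)), s(s(v, v), t(v, v)))), s(v, t(v, v))))) = 1 + max(0, 5) = 6

6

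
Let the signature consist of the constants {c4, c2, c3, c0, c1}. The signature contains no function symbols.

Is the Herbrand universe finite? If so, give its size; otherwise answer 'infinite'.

There are no function symbols, so every ground term is one of the 5 constants.
The Herbrand universe is {c4, c2, c3, c0, c1}, which is finite with 5 elements.

5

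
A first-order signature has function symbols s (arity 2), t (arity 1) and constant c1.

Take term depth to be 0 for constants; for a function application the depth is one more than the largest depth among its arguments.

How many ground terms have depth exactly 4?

33490

Write N_k for the number of ground terms of depth ≤ k. A term of depth ≤ k is either a constant or a function symbol applied to arguments of depth ≤ k−1, so N_k = 1 + N_{k-1}^2 + N_{k-1}.
N_0 = 1
N_1 = 1 + 1^2 + 1 = 3
N_2 = 1 + 3^2 + 3 = 13
N_3 = 1 + 13^2 + 13 = 183
N_4 = 1 + 183^2 + 183 = 33673
Terms of depth exactly 4: N_4 − N_3 = 33673 − 183 = 33490.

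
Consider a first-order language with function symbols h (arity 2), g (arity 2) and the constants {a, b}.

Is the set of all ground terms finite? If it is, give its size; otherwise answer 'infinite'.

The signature has at least one function symbol (h, arity 2) and at least one constant (a).
Iterating h gives infinitely many distinct ground terms: a, h(a, a), h(h(a, a), h(a, a)), ...
So the Herbrand universe is infinite.

infinite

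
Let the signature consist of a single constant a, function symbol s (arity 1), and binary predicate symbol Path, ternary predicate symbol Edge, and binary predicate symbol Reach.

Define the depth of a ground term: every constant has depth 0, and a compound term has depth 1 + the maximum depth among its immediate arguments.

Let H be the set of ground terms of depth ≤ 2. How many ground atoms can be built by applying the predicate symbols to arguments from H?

45

First count ground terms of depth ≤ 2.
Let N_k = |{terms of depth ≤ k}|. Then N_0 = 1 and N_k = 1 + N_{k-1} for k ≥ 1 (one summand per function symbol, arity giving the exponent).
N_0 = 1
N_1 = 1 + 1 = 2
N_2 = 1 + 2 = 3
Explicitly: a, s(a), s(s(a)).
So |H| = 3.
A ground atom is a predicate applied to a tuple of terms from H, so the count is the sum over predicates of |H|^arity:
  Path: 3^2 = 9;  Edge: 3^3 = 27;  Reach: 3^2 = 9
Total ground atoms: 9 + 27 + 9 = 45.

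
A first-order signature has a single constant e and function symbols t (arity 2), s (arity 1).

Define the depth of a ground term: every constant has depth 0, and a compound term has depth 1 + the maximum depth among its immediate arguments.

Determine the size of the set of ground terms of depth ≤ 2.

Count level by level. With function symbols t/2, s/1, the terms of depth ≤ k are the 1 constant together with each function applied to depth-≤(k−1) tuples, so N_k = 1 + N_{k-1}^2 + N_{k-1}.
N_0 = 1
N_1 = 1 + 1^2 + 1 = 3
N_2 = 1 + 3^2 + 3 = 13

13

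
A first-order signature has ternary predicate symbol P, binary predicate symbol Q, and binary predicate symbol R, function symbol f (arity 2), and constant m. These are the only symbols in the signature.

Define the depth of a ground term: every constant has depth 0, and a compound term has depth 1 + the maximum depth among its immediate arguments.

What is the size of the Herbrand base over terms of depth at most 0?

3

First count ground terms of depth ≤ 0.
Let N_k = |{terms of depth ≤ k}|. Then N_0 = 1 and N_k = 1 + N_{k-1}^2 for k ≥ 1 (one summand per function symbol, arity giving the exponent).
N_0 = 1
Explicitly: m.
So |H| = 1.
For each predicate symbol, the number of ground atoms is |H| raised to its arity; summing:
  P: 1^3 = 1;  Q: 1^2 = 1;  R: 1^2 = 1
Total ground atoms: 1 + 1 + 1 = 3.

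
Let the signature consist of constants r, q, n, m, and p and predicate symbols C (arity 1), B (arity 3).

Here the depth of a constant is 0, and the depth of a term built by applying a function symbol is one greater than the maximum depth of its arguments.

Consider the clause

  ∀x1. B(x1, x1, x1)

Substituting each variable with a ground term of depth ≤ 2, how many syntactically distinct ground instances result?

Ground terms of depth ≤ 2:
  With no function symbols every ground term is a constant, so there are exactly 5 ground terms at every depth bound.
  N_0 = 5
  N_1 = 5
  N_2 = 5
So there are 5 ground terms available for substitution.
The variable x1 ranges independently over the available ground terms, and distinct assignments produce distinct instances.
Number of ground instances = 5.

5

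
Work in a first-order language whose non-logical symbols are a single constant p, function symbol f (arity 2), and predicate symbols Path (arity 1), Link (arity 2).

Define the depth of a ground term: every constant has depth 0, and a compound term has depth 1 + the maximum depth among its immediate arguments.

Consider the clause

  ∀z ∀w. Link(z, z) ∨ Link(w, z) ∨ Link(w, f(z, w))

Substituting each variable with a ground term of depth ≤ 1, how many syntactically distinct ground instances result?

4

Ground terms of depth ≤ 1:
  Write N_k for the number of ground terms of depth ≤ k. A term of depth ≤ k is either a constant or a function symbol applied to arguments of depth ≤ k−1, so N_k = 1 + N_{k-1}^2.
  N_0 = 1
  N_1 = 1 + 1^2 = 2
  Explicitly: p, f(p, p).
So there are 2 ground terms available for substitution.
Each of z, w ranges independently over the available ground terms, and distinct assignments produce distinct instances.
Number of ground instances = 2^2 = 4.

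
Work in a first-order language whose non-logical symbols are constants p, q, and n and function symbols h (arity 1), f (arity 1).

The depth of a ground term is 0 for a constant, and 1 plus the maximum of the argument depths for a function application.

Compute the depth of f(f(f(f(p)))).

4

depth(f(p)) = 1 + depth(p) = 1 + 0 = 1
depth(f(f(p))) = 1 + depth(f(p)) = 1 + 1 = 2
depth(f(f(f(p)))) = 1 + depth(f(f(p))) = 1 + 2 = 3
depth(f(f(f(f(p))))) = 1 + depth(f(f(f(p)))) = 1 + 3 = 4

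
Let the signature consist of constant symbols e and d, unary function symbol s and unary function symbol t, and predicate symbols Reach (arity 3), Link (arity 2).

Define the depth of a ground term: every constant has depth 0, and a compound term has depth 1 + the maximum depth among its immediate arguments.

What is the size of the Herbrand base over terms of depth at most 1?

First count ground terms of depth ≤ 1.
Write N_k for the number of ground terms of depth ≤ k. A term of depth ≤ k is either a constant or a function symbol applied to arguments of depth ≤ k−1, so N_k = 2 + N_{k-1} + N_{k-1}.
N_0 = 2
N_1 = 2 + 2 + 2 = 6
Explicitly: e, d, s(e), s(d), t(e), t(d).
So |H| = 6.
A ground atom is a predicate applied to a tuple of terms from H, so the count is the sum over predicates of |H|^arity:
  Reach: 6^3 = 216;  Link: 6^2 = 36
Total ground atoms: 216 + 36 = 252.

252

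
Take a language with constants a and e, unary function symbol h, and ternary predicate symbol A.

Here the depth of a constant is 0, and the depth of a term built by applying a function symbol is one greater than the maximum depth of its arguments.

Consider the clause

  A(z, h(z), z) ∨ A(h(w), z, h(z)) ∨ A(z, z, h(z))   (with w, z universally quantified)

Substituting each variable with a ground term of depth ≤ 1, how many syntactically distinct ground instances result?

16

Ground terms of depth ≤ 1:
  Count level by level. With function symbols h/1, the terms of depth ≤ k are the 2 constants together with each function applied to depth-≤(k−1) tuples, so N_k = 2 + N_{k-1}.
  N_0 = 2
  N_1 = 2 + 2 = 4
So there are 4 ground terms available for substitution.
The clause has 2 distinct variables (w, z), each appearing in the body. In the free term algebra distinct substitutions yield syntactically distinct ground instances.
Number of ground instances = 4^2 = 16.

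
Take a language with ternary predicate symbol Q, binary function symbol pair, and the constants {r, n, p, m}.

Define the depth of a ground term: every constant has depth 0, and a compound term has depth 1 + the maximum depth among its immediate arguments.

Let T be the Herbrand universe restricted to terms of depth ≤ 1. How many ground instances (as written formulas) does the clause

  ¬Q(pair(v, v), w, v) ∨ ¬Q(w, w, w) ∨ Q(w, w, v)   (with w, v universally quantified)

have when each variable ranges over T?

400

Ground terms of depth ≤ 1:
  Write N_k for the number of ground terms of depth ≤ k. A term of depth ≤ k is either a constant or a function symbol applied to arguments of depth ≤ k−1, so N_k = 4 + N_{k-1}^2.
  N_0 = 4
  N_1 = 4 + 4^2 = 20
So there are 20 ground terms available for substitution.
There are 2 variables to instantiate (w, v), each occurring in at least one literal, so different choices give different ground instances.
Number of ground instances = 20^2 = 400.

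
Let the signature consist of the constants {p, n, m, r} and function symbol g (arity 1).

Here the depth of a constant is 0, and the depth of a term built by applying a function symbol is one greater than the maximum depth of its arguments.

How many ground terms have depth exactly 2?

4

If N_k denotes the number of depth-≤k ground terms, the 4 constants give N_0 = 4, and each function symbol of arity r contributes N_{k-1}^r new terms at level k: N_k = 4 + N_{k-1}.
N_0 = 4
N_1 = 4 + 4 = 8
N_2 = 4 + 8 = 12
Terms of depth exactly 2: N_2 − N_1 = 12 − 8 = 4.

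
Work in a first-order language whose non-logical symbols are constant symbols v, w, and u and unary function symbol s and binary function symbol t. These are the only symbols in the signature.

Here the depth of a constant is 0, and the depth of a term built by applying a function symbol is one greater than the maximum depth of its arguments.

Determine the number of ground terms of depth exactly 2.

Let N_k = |{terms of depth ≤ k}|. Then N_0 = 3 and N_k = 3 + N_{k-1} + N_{k-1}^2 for k ≥ 1 (one summand per function symbol, arity giving the exponent).
N_0 = 3
N_1 = 3 + 3 + 3^2 = 15
N_2 = 3 + 15 + 15^2 = 243
Terms of depth exactly 2: N_2 − N_1 = 243 − 15 = 228.

228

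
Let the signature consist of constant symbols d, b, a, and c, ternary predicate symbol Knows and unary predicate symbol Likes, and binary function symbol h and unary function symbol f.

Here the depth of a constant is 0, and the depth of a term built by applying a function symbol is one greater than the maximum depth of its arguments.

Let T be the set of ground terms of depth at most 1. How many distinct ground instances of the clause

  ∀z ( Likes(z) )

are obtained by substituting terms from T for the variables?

24

Ground terms of depth ≤ 1:
  Write N_k for the number of ground terms of depth ≤ k. A term of depth ≤ k is either a constant or a function symbol applied to arguments of depth ≤ k−1, so N_k = 4 + N_{k-1}^2 + N_{k-1}.
  N_0 = 4
  N_1 = 4 + 4^2 + 4 = 24
So there are 24 ground terms available for substitution.
The body mentions the single quantified variable z; since ground terms form a free algebra, no two substitutions collapse to the same formula.
Number of ground instances = 24.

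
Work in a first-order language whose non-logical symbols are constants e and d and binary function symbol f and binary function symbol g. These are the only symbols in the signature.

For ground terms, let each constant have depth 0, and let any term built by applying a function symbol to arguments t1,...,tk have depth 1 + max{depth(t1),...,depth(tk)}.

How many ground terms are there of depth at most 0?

2

Write N_k for the number of ground terms of depth ≤ k. A term of depth ≤ k is either a constant or a function symbol applied to arguments of depth ≤ k−1, so N_k = 2 + N_{k-1}^2 + N_{k-1}^2.
N_0 = 2
Explicitly: e, d.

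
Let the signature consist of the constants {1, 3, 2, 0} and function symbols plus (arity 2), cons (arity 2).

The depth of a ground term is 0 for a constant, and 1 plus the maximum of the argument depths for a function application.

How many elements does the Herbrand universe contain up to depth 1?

Write N_k for the number of ground terms of depth ≤ k. A term of depth ≤ k is either a constant or a function symbol applied to arguments of depth ≤ k−1, so N_k = 4 + N_{k-1}^2 + N_{k-1}^2.
N_0 = 4
N_1 = 4 + 4^2 + 4^2 = 36

36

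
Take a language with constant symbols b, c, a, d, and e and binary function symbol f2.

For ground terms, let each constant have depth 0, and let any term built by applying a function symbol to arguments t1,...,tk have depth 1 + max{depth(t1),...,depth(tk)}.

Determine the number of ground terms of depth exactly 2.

875

Let N_k = |{terms of depth ≤ k}|. Then N_0 = 5 and N_k = 5 + N_{k-1}^2 for k ≥ 1 (one summand per function symbol, arity giving the exponent).
N_0 = 5
N_1 = 5 + 5^2 = 30
N_2 = 5 + 30^2 = 905
Terms of depth exactly 2: N_2 − N_1 = 905 − 30 = 875.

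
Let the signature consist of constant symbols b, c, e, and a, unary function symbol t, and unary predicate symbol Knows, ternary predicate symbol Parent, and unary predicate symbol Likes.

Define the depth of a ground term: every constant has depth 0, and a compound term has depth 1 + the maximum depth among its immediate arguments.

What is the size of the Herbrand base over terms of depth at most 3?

4128

First count ground terms of depth ≤ 3.
Count level by level. With function symbols t/1, the terms of depth ≤ k are the 4 constants together with each function applied to depth-≤(k−1) tuples, so N_k = 4 + N_{k-1}.
N_0 = 4
N_1 = 4 + 4 = 8
N_2 = 4 + 8 = 12
N_3 = 4 + 12 = 16
So |H| = 16.
Each predicate of arity r yields |H|^r ground atoms (one per choice of an r-tuple from H):
  Knows: 16;  Parent: 16^3 = 4096;  Likes: 16
Total ground atoms: 16 + 4096 + 16 = 4128.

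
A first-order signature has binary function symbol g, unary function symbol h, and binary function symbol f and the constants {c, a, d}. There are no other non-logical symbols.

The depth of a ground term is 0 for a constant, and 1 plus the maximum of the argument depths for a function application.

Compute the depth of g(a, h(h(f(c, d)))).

depth(f(c, d)) = 1 + max(0, 0) = 1
depth(h(f(c, d))) = 1 + depth(f(c, d)) = 1 + 1 = 2
depth(h(h(f(c, d)))) = 1 + depth(h(f(c, d))) = 1 + 2 = 3
depth(g(a, h(h(f(c, d))))) = 1 + max(0, 3) = 4

4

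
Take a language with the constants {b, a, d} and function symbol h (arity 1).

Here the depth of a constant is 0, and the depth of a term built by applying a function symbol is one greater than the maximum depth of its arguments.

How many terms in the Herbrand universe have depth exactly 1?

Count level by level. With function symbols h/1, the terms of depth ≤ k are the 3 constants together with each function applied to depth-≤(k−1) tuples, so N_k = 3 + N_{k-1}.
N_0 = 3
N_1 = 3 + 3 = 6
Terms of depth exactly 1: N_1 − N_0 = 6 − 3 = 3.

3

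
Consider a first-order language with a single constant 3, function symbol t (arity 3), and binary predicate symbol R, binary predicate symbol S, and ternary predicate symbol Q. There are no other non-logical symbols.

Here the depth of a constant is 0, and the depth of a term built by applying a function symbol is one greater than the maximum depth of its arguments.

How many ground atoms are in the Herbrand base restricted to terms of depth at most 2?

First count ground terms of depth ≤ 2.
Count level by level. With function symbols t/3, the terms of depth ≤ k are the 1 constant together with each function applied to depth-≤(k−1) tuples, so N_k = 1 + N_{k-1}^3.
N_0 = 1
N_1 = 1 + 1^3 = 2
N_2 = 1 + 2^3 = 9
Explicitly: 3, t(3, 3, 3), t(3, 3, t(3, 3, 3)), t(3, t(3, 3, 3), 3), t(3, t(3, 3, 3), t(3, 3, 3)), t(t(3, 3, 3), 3, 3), t(t(3, 3, 3), 3, t(3, 3, 3)), t(t(3, 3, 3), t(3, 3, 3), 3), t(t(3, 3, 3), t(3, 3, 3), t(3, 3, 3)).
So |H| = 9.
Ground atoms are formed by filling each argument slot of a predicate with a term from H, so an r-ary predicate gives |H|^r atoms:
  R: 9^2 = 81;  S: 9^2 = 81;  Q: 9^3 = 729
Total ground atoms: 81 + 81 + 729 = 891.

891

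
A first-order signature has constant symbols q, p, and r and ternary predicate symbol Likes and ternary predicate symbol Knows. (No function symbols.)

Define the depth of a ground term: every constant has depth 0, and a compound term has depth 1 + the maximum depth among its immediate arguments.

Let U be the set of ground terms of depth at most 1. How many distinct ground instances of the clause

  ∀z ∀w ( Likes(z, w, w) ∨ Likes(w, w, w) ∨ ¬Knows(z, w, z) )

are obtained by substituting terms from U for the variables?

Ground terms of depth ≤ 1:
  With no function symbols every ground term is a constant, so there are exactly 3 ground terms at every depth bound.
  N_0 = 3
  N_1 = 3
So there are 3 ground terms available for substitution.
There are 2 variables to instantiate (z, w), each occurring in at least one literal, so different choices give different ground instances.
Number of ground instances = 3^2 = 9.

9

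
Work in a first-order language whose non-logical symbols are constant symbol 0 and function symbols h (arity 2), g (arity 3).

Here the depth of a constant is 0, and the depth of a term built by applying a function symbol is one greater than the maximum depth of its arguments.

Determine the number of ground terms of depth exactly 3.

Count level by level. With function symbols h/2, g/3, the terms of depth ≤ k are the 1 constant together with each function applied to depth-≤(k−1) tuples, so N_k = 1 + N_{k-1}^2 + N_{k-1}^3.
N_0 = 1
N_1 = 1 + 1^2 + 1^3 = 3
N_2 = 1 + 3^2 + 3^3 = 37
N_3 = 1 + 37^2 + 37^3 = 52023
Terms of depth exactly 3: N_3 − N_2 = 52023 − 37 = 51986.

51986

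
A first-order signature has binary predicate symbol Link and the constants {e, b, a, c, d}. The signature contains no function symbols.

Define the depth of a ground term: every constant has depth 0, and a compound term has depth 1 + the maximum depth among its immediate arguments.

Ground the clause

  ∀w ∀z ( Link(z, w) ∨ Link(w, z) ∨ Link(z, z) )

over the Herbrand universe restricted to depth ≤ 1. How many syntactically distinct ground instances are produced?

25

Ground terms of depth ≤ 1:
  With no function symbols every ground term is a constant, so there are exactly 5 ground terms at every depth bound.
  N_0 = 5
  N_1 = 5
So there are 5 ground terms available for substitution.
The body mentions every one of the 2 quantified variables; since ground terms form a free algebra, no two substitutions collapse to the same formula.
Number of ground instances = 5^2 = 25.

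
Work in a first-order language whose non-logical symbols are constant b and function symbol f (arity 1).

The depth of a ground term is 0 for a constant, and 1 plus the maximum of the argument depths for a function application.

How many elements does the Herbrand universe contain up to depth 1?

If N_k denotes the number of depth-≤k ground terms, the 1 constant gives N_0 = 1, and each function symbol of arity r contributes N_{k-1}^r new terms at level k: N_k = 1 + N_{k-1}.
N_0 = 1
N_1 = 1 + 1 = 2

2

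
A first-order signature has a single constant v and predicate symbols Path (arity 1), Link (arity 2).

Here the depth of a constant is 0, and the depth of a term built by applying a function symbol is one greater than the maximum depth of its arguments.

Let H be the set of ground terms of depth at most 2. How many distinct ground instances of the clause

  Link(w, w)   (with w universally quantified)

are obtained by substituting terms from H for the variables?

Ground terms of depth ≤ 2:
  With no function symbols every ground term is a constant, so there is exactly 1 ground term at every depth bound.
  N_0 = 1
  N_1 = 1
  N_2 = 1
  Explicitly: v.
So there is exactly 1 ground term available for substitution.
There is 1 variable to instantiate (w),  occurring in at least one literal, so different choices give different ground instances.
Number of ground instances = 1.

1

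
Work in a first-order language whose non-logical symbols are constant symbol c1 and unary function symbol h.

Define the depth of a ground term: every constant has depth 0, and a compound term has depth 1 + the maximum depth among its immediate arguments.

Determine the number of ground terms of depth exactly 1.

1

Let N_k count ground terms of depth at most k. Each non-constant term of depth ≤ k is some function symbol applied to depth-≤(k−1) arguments, giving N_k = 1 + N_{k-1}.
N_0 = 1
N_1 = 1 + 1 = 2
Terms of depth exactly 1: N_1 − N_0 = 2 − 1 = 1.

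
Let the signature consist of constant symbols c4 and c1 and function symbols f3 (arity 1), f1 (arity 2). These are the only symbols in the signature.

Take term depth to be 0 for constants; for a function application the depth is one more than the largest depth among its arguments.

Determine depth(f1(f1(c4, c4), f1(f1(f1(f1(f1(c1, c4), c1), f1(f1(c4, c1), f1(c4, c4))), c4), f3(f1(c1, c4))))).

depth(f1(c4, c4)) = 1 + max(0, 0) = 1
depth(f1(c1, c4)) = 1 + max(0, 0) = 1
depth(f1(f1(c1, c4), c1)) = 1 + max(1, 0) = 2
depth(f1(c4, c1)) = 1 + max(0, 0) = 1
depth(f1(f1(c4, c1), f1(c4, c4))) = 1 + max(1, 1) = 2
depth(f1(f1(f1(c1, c4), c1), f1(f1(c4, c1), f1(c4, c4)))) = 1 + max(2, 2) = 3
depth(f1(f1(f1(f1(c1, c4), c1), f1(f1(c4, c1), f1(c4, c4))), c4)) = 1 + max(3, 0) = 4
depth(f3(f1(c1, c4))) = 1 + depth(f1(c1, c4)) = 1 + 1 = 2
depth(f1(f1(f1(f1(f1(c1, c4), c1), f1(f1(c4, c1), f1(c4, c4))), c4), f3(f1(c1, c4)))) = 1 + max(4, 2) = 5
depth(f1(f1(c4, c4), f1(f1(f1(f1(f1(c1, c4), c1), f1(f1(c4, c1), f1(c4, c4))), c4), f3(f1(c1, c4))))) = 1 + max(1, 5) = 6

6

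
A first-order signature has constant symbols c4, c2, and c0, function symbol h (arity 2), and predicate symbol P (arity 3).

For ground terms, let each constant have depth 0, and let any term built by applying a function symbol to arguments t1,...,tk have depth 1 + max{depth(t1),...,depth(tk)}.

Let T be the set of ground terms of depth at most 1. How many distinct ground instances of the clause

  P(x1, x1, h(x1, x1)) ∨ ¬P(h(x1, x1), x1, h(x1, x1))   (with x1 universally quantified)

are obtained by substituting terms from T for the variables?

Ground terms of depth ≤ 1:
  Let N_k count ground terms of depth at most k. Each non-constant term of depth ≤ k is some function symbol applied to depth-≤(k−1) arguments, giving N_k = 3 + N_{k-1}^2.
  N_0 = 3
  N_1 = 3 + 3^2 = 12
So there are 12 ground terms available for substitution.
The body mentions the single quantified variable x1; since ground terms form a free algebra, no two substitutions collapse to the same formula.
Number of ground instances = 12.

12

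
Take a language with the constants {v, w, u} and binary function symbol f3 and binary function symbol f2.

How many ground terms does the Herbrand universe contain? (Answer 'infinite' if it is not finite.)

infinite

The signature has at least one function symbol (f3, arity 2) and at least one constant (v).
Iterating f3 gives infinitely many distinct ground terms: v, f3(v, v), f3(f3(v, v), f3(v, v)), ...
So the Herbrand universe is infinite.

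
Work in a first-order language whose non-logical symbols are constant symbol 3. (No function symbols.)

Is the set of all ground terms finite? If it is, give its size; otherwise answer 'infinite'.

1

There are no function symbols, so the only ground term is the single constant.
The Herbrand universe is {3}, finite with 1 element.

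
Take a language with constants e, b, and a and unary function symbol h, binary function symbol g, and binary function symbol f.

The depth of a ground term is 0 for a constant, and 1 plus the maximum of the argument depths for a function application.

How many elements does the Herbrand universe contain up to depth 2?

1179

Let N_k = |{terms of depth ≤ k}|. Then N_0 = 3 and N_k = 3 + N_{k-1} + N_{k-1}^2 + N_{k-1}^2 for k ≥ 1 (one summand per function symbol, arity giving the exponent).
N_0 = 3
N_1 = 3 + 3 + 3^2 + 3^2 = 24
N_2 = 3 + 24 + 24^2 + 24^2 = 1179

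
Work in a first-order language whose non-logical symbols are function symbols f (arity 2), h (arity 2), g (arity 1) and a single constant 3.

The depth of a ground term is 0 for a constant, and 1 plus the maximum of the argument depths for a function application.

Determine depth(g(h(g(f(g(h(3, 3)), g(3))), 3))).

6

depth(h(3, 3)) = 1 + max(0, 0) = 1
depth(g(h(3, 3))) = 1 + depth(h(3, 3)) = 1 + 1 = 2
depth(g(3)) = 1 + depth(3) = 1 + 0 = 1
depth(f(g(h(3, 3)), g(3))) = 1 + max(2, 1) = 3
depth(g(f(g(h(3, 3)), g(3)))) = 1 + depth(f(g(h(3, 3)), g(3))) = 1 + 3 = 4
depth(h(g(f(g(h(3, 3)), g(3))), 3)) = 1 + max(4, 0) = 5
depth(g(h(g(f(g(h(3, 3)), g(3))), 3))) = 1 + depth(h(g(f(g(h(3, 3)), g(3))), 3)) = 1 + 5 = 6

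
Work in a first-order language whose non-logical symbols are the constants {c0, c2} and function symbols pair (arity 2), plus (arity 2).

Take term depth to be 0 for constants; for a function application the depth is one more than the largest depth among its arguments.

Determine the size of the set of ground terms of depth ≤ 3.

81610

Write N_k for the number of ground terms of depth ≤ k. A term of depth ≤ k is either a constant or a function symbol applied to arguments of depth ≤ k−1, so N_k = 2 + N_{k-1}^2 + N_{k-1}^2.
N_0 = 2
N_1 = 2 + 2^2 + 2^2 = 10
N_2 = 2 + 10^2 + 10^2 = 202
N_3 = 2 + 202^2 + 202^2 = 81610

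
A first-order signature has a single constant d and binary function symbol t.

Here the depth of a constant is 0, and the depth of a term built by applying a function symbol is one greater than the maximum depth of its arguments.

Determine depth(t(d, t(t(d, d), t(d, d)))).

3

depth(t(d, d)) = 1 + max(0, 0) = 1
depth(t(t(d, d), t(d, d))) = 1 + max(1, 1) = 2
depth(t(d, t(t(d, d), t(d, d)))) = 1 + max(0, 2) = 3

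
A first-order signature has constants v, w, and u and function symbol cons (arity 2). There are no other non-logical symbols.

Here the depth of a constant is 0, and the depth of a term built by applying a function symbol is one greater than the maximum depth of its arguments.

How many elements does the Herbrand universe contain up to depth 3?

21612

Let N_k count ground terms of depth at most k. Each non-constant term of depth ≤ k is some function symbol applied to depth-≤(k−1) arguments, giving N_k = 3 + N_{k-1}^2.
N_0 = 3
N_1 = 3 + 3^2 = 12
N_2 = 3 + 12^2 = 147
N_3 = 3 + 147^2 = 21612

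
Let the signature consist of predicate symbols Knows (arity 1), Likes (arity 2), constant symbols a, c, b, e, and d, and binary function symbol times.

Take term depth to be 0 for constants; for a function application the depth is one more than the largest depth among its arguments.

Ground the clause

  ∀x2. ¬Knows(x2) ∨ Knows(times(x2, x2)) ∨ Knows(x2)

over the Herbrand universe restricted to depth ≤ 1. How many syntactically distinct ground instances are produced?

30

Ground terms of depth ≤ 1:
  Let N_k count ground terms of depth at most k. Each non-constant term of depth ≤ k is some function symbol applied to depth-≤(k−1) arguments, giving N_k = 5 + N_{k-1}^2.
  N_0 = 5
  N_1 = 5 + 5^2 = 30
So there are 30 ground terms available for substitution.
The body mentions the single quantified variable x2; since ground terms form a free algebra, no two substitutions collapse to the same formula.
Number of ground instances = 30.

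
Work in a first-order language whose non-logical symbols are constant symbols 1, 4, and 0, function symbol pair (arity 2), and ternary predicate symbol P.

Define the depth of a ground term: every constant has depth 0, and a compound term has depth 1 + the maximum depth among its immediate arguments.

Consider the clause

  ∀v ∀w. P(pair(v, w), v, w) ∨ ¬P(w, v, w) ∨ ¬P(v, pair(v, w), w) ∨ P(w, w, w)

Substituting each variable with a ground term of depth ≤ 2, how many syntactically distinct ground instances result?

21609

Ground terms of depth ≤ 2:
  If N_k denotes the number of depth-≤k ground terms, the 3 constants give N_0 = 3, and each function symbol of arity r contributes N_{k-1}^r new terms at level k: N_k = 3 + N_{k-1}^2.
  N_0 = 3
  N_1 = 3 + 3^2 = 12
  N_2 = 3 + 12^2 = 147
So there are 147 ground terms available for substitution.
There are 2 variables to instantiate (v, w), each occurring in at least one literal, so different choices give different ground instances.
Number of ground instances = 147^2 = 21609.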